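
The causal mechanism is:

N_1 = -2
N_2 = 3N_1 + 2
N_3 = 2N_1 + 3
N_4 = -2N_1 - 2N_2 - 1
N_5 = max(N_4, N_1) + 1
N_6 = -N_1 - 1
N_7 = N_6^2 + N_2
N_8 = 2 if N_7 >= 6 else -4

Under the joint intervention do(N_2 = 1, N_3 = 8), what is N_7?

Under do(N_2 = 1, N_3 = 8), each intervened variable's structural equation is replaced by its fixed value.
N_6 = -N_1 - 1  [with N_1=-2]  = 1
N_7 = N_6^2 + N_2  [with N_6=1, N_2=1]  = 2

2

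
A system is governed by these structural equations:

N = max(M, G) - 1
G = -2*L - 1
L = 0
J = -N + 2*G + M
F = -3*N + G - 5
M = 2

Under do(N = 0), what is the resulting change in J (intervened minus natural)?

Under do(N=0), the mechanism N = max(M, G) - 1 is discarded; N is fixed at 0.
G = -2*L - 1  [with L=0]  = -1
J = -N + 2*G + M  [with N=0, G=-1, M=2]  = 0
Without intervention: G = -2*L - 1  [with L=0]  = -1; N = max(M, G) - 1  [with M=2, G=-1]  = 1; J = -N + 2*G + M  [with N=1, G=-1, M=2]  = -1.
Change = 0 − (-1) = 1.

1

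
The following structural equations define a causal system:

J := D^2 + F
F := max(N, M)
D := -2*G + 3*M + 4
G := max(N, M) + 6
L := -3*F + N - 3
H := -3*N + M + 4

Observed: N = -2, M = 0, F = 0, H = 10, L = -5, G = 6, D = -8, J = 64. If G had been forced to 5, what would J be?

36

Intervening sets G = 5 and removes its equation (G := max(N, M) + 6).
F = max(N, M)  [with N=-2, M=0]  = 0
D = -2*G + 3*M + 4  [with G=5, M=0]  = -6
J = D^2 + F  [with D=-6, F=0]  = 36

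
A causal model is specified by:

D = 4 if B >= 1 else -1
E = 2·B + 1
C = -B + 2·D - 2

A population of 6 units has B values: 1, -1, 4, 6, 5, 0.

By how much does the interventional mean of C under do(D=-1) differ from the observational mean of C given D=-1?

-3

The intervention sets D=-1 in all 6 units regardless of B. Recomputing C per unit gives -5, -3, -8, -10, -9, -4; average -6.5.
Observing D=-1 restricts to units where D's equation naturally yields -1: B ∈ {-1, 0}. In that subpopulation C = -3, -4, mean -3.5.
Difference = -6.5 − (-3.5) = -3.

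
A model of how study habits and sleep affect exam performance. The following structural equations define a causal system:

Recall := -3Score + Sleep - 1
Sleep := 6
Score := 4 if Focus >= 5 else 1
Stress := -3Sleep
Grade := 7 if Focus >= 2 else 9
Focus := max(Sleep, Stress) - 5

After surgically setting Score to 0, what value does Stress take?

The intervention breaks the incoming arrows to Score: Score := 4 if Focus >= 5 else 1 no longer applies, and Score = 0.
Since Stress is not a descendant of the intervened variable, it is unaffected.
Stress = -3Sleep  [with Sleep=6]  = -18

-18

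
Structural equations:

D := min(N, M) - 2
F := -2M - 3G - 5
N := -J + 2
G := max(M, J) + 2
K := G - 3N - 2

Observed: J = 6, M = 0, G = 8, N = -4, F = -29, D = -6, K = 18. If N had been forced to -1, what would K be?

The intervention breaks the incoming arrows to N: N := -J + 2 no longer applies, and N = -1.
G = max(M, J) + 2  [with M=0, J=6]  = 8
K = G - 3N - 2  [with G=8, N=-1]  = 9

9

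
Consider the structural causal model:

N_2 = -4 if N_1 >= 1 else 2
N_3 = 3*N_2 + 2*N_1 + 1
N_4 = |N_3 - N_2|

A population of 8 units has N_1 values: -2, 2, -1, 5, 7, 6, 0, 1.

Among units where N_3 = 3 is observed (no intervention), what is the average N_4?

4

Observing N_3=3 restricts to units where N_3's equation naturally yields 3: N_1 ∈ {-2, 7}. In that subpopulation N_4 = 1, 7, mean 4.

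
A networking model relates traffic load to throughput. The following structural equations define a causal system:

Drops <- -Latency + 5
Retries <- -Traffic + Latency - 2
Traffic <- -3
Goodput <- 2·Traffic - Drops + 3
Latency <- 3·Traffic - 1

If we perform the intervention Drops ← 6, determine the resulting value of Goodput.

do(Drops=6) replaces the equation Drops <- -Latency + 5 with the constant Drops = 6.
Goodput = 2·Traffic - Drops + 3  [with Traffic=-3, Drops=6]  = -9

-9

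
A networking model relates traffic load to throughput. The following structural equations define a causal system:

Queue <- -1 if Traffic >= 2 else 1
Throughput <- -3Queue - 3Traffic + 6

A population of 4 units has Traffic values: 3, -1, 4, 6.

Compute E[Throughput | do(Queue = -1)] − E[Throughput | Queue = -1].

do(Queue=-1) breaks Queue's dependence on Traffic. With Queue=-1 fixed, Throughput across the units is 0, 12, -3, -9, mean 0.
Observing Queue=-1 restricts to units where Queue's equation naturally yields -1: Traffic ∈ {3, 4, 6}. In that subpopulation Throughput = 0, -3, -9, mean -4.
Difference = 0 − (-4) = 4.

4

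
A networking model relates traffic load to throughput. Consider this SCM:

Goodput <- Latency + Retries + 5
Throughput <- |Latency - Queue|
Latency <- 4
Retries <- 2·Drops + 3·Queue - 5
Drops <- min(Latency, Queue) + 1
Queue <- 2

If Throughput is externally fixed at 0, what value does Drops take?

3

do(Throughput=0) replaces the equation Throughput <- |Latency - Queue| with the constant Throughput = 0.
Drops is not downstream of the intervention, so its value is determined by the original equations.
Drops = min(Latency, Queue) + 1  [with Latency=4, Queue=2]  = 3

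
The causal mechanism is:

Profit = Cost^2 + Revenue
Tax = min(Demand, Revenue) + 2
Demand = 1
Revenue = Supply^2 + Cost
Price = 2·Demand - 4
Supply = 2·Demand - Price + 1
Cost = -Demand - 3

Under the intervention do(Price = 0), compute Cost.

Under do(Price=0), the mechanism Price = 2·Demand - 4 is discarded; Price is fixed at 0.
Since Cost is not a descendant of the intervened variable, it is unaffected.
Cost = -Demand - 3  [with Demand=1]  = -4

-4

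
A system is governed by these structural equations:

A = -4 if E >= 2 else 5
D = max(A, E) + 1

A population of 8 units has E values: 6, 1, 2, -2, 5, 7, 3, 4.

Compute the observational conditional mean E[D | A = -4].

Conditioning on A=-4 selects the 6 unit(s) with E ∈ {6, 2, 5, 7, 3, 4}. Their D values: 7, 3, 6, 8, 4, 5. Mean = 5.5.

5.5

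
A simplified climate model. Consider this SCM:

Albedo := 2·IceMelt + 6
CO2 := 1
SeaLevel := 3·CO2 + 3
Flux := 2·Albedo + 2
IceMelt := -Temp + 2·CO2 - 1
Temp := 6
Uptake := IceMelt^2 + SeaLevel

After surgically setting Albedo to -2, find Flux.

Under do(Albedo=-2), the mechanism Albedo := 2·IceMelt + 6 is discarded; Albedo is fixed at -2.
Flux = 2·Albedo + 2  [with Albedo=-2]  = -2

-2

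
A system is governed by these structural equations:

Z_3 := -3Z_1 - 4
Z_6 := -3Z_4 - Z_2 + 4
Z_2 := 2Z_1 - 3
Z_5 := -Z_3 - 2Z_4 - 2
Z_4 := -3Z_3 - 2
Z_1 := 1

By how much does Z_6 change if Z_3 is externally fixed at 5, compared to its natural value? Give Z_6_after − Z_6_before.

108

The intervention breaks the incoming arrows to Z_3: Z_3 := -3Z_1 - 4 no longer applies, and Z_3 = 5.
Z_2 = 2Z_1 - 3  [with Z_1=1]  = -1
Z_4 = -3Z_3 - 2  [with Z_3=5]  = -17
Z_6 = -3Z_4 - Z_2 + 4  [with Z_4=-17, Z_2=-1]  = 56
Without intervention: Z_2 = 2Z_1 - 3  [with Z_1=1]  = -1; Z_3 = -3Z_1 - 4  [with Z_1=1]  = -7; Z_4 = -3Z_3 - 2  [with Z_3=-7]  = 19; Z_6 = -3Z_4 - Z_2 + 4  [with Z_4=19, Z_2=-1]  = -52.
Change = 56 − (-52) = 108.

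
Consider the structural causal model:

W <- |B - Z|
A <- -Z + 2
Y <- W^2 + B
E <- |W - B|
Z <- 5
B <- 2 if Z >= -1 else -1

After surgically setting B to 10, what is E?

5

do(B=10) replaces the equation B <- 2 if Z >= -1 else -1 with the constant B = 10.
W = |B - Z|  [with B=10, Z=5]  = 5
E = |W - B|  [with W=5, B=10]  = 5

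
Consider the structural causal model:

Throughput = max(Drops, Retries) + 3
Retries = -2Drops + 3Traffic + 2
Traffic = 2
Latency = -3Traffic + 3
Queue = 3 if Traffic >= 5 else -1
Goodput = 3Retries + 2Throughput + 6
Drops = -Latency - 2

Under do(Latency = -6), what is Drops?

4

Under do(Latency=-6), the mechanism Latency = -3Traffic + 3 is discarded; Latency is fixed at -6.
Drops = -Latency - 2  [with Latency=-6]  = 4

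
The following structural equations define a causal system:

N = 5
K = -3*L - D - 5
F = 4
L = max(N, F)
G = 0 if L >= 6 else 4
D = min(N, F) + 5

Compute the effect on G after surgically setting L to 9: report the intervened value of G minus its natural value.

-4

The intervention breaks the incoming arrows to L: L = max(N, F) no longer applies, and L = 9.
G = 0 if L >= 6 else 4  [with L=9]  = 0
Without intervention: L = max(N, F)  [with N=5, F=4]  = 5; G = 0 if L >= 6 else 4  [with L=5]  = 4.
Change = 0 − 4 = -4.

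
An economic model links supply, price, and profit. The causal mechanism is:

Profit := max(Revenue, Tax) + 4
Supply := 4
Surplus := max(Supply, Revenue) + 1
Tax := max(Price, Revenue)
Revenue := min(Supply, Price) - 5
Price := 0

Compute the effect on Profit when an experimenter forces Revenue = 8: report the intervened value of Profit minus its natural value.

do(Revenue=8) replaces the equation Revenue := min(Supply, Price) - 5 with the constant Revenue = 8.
Tax = max(Price, Revenue)  [with Price=0, Revenue=8]  = 8
Profit = max(Revenue, Tax) + 4  [with Revenue=8, Tax=8]  = 12
Without intervention: Revenue = min(Supply, Price) - 5  [with Supply=4, Price=0]  = -5; Tax = max(Price, Revenue)  [with Price=0, Revenue=-5]  = 0; Profit = max(Revenue, Tax) + 4  [with Revenue=-5, Tax=0]  = 4.
Change = 12 − 4 = 8.

8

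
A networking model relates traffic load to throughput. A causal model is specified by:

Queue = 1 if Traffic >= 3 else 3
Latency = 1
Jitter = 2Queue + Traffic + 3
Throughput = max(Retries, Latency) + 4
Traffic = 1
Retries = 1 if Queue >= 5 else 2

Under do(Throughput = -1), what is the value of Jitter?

do(Throughput=-1) replaces the equation Throughput = max(Retries, Latency) + 4 with the constant Throughput = -1.
Since Jitter is not a descendant of the intervened variable, it is unaffected.
Queue = 1 if Traffic >= 3 else 3  [with Traffic=1]  = 3
Jitter = 2Queue + Traffic + 3  [with Queue=3, Traffic=1]  = 10

10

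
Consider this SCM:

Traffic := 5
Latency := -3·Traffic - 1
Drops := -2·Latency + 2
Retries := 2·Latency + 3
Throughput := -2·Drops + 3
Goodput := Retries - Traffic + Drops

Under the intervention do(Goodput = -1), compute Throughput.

-65

do(Goodput=-1) replaces the equation Goodput := Retries - Traffic + Drops with the constant Goodput = -1.
Since Throughput is not a descendant of the intervened variable, it is unaffected.
Latency = -3·Traffic - 1  [with Traffic=5]  = -16
Drops = -2·Latency + 2  [with Latency=-16]  = 34
Throughput = -2·Drops + 3  [with Drops=34]  = -65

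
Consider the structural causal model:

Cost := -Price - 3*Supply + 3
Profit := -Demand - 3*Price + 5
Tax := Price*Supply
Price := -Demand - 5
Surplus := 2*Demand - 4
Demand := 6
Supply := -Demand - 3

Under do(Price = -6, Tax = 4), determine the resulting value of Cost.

36

The joint intervention fixes Price = -6, Tax = 4, removing each variable's own equation.
Supply = -Demand - 3  [with Demand=6]  = -9
Cost = -Price - 3*Supply + 3  [with Price=-6, Supply=-9]  = 36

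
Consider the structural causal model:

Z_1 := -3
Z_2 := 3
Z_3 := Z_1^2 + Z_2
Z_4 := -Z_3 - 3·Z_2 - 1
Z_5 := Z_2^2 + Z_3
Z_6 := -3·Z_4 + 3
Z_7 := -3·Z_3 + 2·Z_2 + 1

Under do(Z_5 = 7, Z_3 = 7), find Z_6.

54

The joint intervention fixes Z_5 = 7, Z_3 = 7, removing each variable's own equation.
Z_4 = -Z_3 - 3·Z_2 - 1  [with Z_3=7, Z_2=3]  = -17
Z_6 = -3·Z_4 + 3  [with Z_4=-17]  = 54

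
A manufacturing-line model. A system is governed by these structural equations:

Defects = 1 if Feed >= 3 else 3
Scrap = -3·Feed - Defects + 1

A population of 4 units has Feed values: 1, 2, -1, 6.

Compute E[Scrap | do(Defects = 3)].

do(Defects=3) breaks Defects's dependence on Feed. With Defects=3 fixed, Scrap across the units is -5, -8, 1, -20, mean -8.

-8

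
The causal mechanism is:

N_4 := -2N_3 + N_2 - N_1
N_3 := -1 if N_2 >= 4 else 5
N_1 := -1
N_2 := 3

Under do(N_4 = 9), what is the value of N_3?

5

Under do(N_4=9), the mechanism N_4 := -2N_3 + N_2 - N_1 is discarded; N_4 is fixed at 9.
Since N_3 is not a descendant of the intervened variable, it is unaffected.
N_3 = -1 if N_2 >= 4 else 5  [with N_2=3]  = 5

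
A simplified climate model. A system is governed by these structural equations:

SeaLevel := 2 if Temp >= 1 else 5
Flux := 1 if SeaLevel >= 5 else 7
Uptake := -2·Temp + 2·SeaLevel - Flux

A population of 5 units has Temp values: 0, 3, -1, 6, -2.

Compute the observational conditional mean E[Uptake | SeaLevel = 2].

Conditioning on SeaLevel=2 selects the 2 unit(s) with Temp ∈ {3, 6}. Their Uptake values: -9, -15. Mean = -12.

-12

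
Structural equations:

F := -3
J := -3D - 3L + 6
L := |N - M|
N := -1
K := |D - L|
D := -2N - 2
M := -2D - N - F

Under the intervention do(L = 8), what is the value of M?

The intervention breaks the incoming arrows to L: L := |N - M| no longer applies, and L = 8.
Since M is not a descendant of the intervened variable, it is unaffected.
D = -2N - 2  [with N=-1]  = 0
M = -2D - N - F  [with D=0, N=-1, F=-3]  = 4

4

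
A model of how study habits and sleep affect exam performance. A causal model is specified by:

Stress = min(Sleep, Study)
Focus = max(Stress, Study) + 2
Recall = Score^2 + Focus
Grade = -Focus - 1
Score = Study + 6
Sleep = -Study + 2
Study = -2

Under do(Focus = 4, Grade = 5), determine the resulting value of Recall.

20

The joint intervention fixes Focus = 4, Grade = 5, removing each variable's own equation.
Score = Study + 6  [with Study=-2]  = 4
Recall = Score^2 + Focus  [with Score=4, Focus=4]  = 20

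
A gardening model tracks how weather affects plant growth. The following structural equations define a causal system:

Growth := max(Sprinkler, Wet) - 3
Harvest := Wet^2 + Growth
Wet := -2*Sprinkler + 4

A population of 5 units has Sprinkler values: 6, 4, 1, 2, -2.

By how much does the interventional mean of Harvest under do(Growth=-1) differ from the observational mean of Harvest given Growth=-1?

27.6

Every unit gets Growth=-1 under the intervention. Harvest values become 63, 15, 3, -1, 63; E[Harvest|do(Growth=-1)] = 28.6.
Conditioning on Growth=-1 selects the 2 unit(s) with Sprinkler ∈ {1, 2}. Their Harvest values: 3, -1. Mean = 1.
Difference = 28.6 − 1 = 27.6.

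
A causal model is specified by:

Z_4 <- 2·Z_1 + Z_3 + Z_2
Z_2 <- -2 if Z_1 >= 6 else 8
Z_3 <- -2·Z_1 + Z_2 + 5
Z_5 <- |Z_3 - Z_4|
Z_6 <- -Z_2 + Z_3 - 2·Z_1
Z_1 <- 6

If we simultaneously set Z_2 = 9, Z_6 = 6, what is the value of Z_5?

21

Setting Z_2 = 9, Z_6 = 6 by intervention discards those variables' equations.
Z_3 = -2·Z_1 + Z_2 + 5  [with Z_1=6, Z_2=9]  = 2
Z_4 = 2·Z_1 + Z_3 + Z_2  [with Z_1=6, Z_3=2, Z_2=9]  = 23
Z_5 = |Z_3 - Z_4|  [with Z_3=2, Z_4=23]  = 21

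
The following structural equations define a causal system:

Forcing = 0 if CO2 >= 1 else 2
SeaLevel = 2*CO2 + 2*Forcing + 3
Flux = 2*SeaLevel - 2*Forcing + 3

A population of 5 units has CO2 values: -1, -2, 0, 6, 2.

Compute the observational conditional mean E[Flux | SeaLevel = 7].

15

E[Flux|SeaLevel=7] averages over only the 2 units with SeaLevel=7 (CO2 = 0, 2): Flux = 13, 17, mean 15.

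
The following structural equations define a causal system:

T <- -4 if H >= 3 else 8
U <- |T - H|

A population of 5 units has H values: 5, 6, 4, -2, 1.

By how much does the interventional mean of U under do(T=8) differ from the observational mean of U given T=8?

-3.3

do(T=8) breaks T's dependence on H. With T=8 fixed, U across the units is 3, 2, 4, 10, 7, mean 5.2.
Conditioning on T=8 selects the 2 unit(s) with H ∈ {-2, 1}. Their U values: 10, 7. Mean = 8.5.
Difference = 5.2 − 8.5 = -3.3.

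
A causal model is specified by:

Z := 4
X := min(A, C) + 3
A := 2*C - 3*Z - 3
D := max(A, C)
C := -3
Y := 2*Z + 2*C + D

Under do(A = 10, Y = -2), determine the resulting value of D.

The joint intervention fixes A = 10, Y = -2, removing each variable's own equation.
D = max(A, C)  [with A=10, C=-3]  = 10

10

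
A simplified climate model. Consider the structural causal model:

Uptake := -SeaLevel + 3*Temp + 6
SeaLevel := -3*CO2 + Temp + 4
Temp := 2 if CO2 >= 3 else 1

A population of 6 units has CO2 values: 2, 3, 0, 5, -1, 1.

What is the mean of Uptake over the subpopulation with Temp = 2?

Observing Temp=2 restricts to units where Temp's equation naturally yields 2: CO2 ∈ {3, 5}. In that subpopulation Uptake = 15, 21, mean 18.

18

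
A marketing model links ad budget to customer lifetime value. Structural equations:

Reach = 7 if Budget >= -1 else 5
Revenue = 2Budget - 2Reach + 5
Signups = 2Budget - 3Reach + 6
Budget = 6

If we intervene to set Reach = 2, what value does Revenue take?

13

Under do(Reach=2), the mechanism Reach = 7 if Budget >= -1 else 5 is discarded; Reach is fixed at 2.
Revenue = 2Budget - 2Reach + 5  [with Budget=6, Reach=2]  = 13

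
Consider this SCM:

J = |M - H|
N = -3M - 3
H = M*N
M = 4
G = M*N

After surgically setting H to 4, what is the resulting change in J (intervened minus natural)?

do(H=4) replaces the equation H = M*N with the constant H = 4.
J = |M - H|  [with M=4, H=4]  = 0
Without intervention: N = -3M - 3  [with M=4]  = -15; H = M*N  [with M=4, N=-15]  = -60; J = |M - H|  [with M=4, H=-60]  = 64.
Change = 0 − 64 = -64.

-64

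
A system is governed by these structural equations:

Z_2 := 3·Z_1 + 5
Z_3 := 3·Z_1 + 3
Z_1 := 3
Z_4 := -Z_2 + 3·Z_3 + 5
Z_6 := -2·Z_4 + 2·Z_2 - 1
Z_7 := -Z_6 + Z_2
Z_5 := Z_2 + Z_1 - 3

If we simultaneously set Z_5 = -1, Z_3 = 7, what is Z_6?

The joint intervention fixes Z_5 = -1, Z_3 = 7, removing each variable's own equation.
Z_2 = 3·Z_1 + 5  [with Z_1=3]  = 14
Z_4 = -Z_2 + 3·Z_3 + 5  [with Z_2=14, Z_3=7]  = 12
Z_6 = -2·Z_4 + 2·Z_2 - 1  [with Z_4=12, Z_2=14]  = 3

3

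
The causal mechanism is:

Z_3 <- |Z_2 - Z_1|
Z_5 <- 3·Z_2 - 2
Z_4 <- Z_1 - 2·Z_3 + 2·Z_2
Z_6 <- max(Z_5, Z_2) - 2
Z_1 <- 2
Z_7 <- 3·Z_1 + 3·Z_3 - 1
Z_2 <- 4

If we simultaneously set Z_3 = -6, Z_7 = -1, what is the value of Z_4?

22

The joint intervention fixes Z_3 = -6, Z_7 = -1, removing each variable's own equation.
Z_4 = Z_1 - 2·Z_3 + 2·Z_2  [with Z_1=2, Z_3=-6, Z_2=4]  = 22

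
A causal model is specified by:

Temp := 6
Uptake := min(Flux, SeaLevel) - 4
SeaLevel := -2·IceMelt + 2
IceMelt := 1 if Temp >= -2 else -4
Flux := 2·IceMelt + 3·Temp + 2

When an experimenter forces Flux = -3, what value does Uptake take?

-7

Intervening sets Flux = -3 and removes its equation (Flux := 2·IceMelt + 3·Temp + 2).
IceMelt = 1 if Temp >= -2 else -4  [with Temp=6]  = 1
SeaLevel = -2·IceMelt + 2  [with IceMelt=1]  = 0
Uptake = min(Flux, SeaLevel) - 4  [with Flux=-3, SeaLevel=0]  = -7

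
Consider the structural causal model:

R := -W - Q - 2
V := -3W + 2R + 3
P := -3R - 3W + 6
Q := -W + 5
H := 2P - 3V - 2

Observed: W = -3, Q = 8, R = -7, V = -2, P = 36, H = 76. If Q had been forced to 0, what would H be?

-20

Under do(Q=0), the mechanism Q := -W + 5 is discarded; Q is fixed at 0.
R = -W - Q - 2  [with W=-3, Q=0]  = 1
V = -3W + 2R + 3  [with W=-3, R=1]  = 14
P = -3R - 3W + 6  [with R=1, W=-3]  = 12
H = 2P - 3V - 2  [with P=12, V=14]  = -20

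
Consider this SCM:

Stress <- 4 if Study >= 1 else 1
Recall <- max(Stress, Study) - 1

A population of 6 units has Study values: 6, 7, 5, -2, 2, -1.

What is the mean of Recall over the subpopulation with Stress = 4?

4.5

E[Recall|Stress=4] averages over only the 4 units with Stress=4 (Study = 6, 7, 5, 2): Recall = 5, 6, 4, 3, mean 4.5.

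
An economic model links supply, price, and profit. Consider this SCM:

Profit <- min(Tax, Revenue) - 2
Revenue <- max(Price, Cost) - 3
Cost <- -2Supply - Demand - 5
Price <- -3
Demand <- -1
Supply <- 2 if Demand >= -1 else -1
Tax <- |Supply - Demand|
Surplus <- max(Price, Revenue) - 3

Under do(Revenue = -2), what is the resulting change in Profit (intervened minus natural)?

4

Under do(Revenue=-2), the mechanism Revenue <- max(Price, Cost) - 3 is discarded; Revenue is fixed at -2.
Supply = 2 if Demand >= -1 else -1  [with Demand=-1]  = 2
Tax = |Supply - Demand|  [with Supply=2, Demand=-1]  = 3
Profit = min(Tax, Revenue) - 2  [with Tax=3, Revenue=-2]  = -4
Without intervention: Supply = 2 if Demand >= -1 else -1  [with Demand=-1]  = 2; Cost = -2Supply - Demand - 5  [with Supply=2, Demand=-1]  = -8; Revenue = max(Price, Cost) - 3  [with Price=-3, Cost=-8]  = -6; Tax = |Supply - Demand|  [with Supply=2, Demand=-1]  = 3; Profit = min(Tax, Revenue) - 2  [with Tax=3, Revenue=-6]  = -8.
Change = -4 − (-8) = 4.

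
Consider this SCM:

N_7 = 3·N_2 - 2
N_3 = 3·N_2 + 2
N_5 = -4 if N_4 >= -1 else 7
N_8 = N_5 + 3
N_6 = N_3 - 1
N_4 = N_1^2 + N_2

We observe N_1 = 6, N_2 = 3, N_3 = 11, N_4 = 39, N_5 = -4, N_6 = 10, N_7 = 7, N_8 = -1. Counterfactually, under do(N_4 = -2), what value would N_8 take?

10

do(N_4=-2) replaces the equation N_4 = N_1^2 + N_2 with the constant N_4 = -2.
N_5 = -4 if N_4 >= -1 else 7  [with N_4=-2]  = 7
N_8 = N_5 + 3  [with N_5=7]  = 10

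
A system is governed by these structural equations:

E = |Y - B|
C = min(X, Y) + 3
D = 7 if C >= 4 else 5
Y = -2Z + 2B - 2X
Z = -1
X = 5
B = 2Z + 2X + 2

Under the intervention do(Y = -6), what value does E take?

Under do(Y=-6), the mechanism Y = -2Z + 2B - 2X is discarded; Y is fixed at -6.
B = 2Z + 2X + 2  [with Z=-1, X=5]  = 10
E = |Y - B|  [with Y=-6, B=10]  = 16

16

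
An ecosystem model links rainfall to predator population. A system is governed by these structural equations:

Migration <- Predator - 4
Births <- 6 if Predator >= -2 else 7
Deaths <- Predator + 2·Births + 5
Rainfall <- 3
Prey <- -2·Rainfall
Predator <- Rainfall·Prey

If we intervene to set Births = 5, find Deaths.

Intervening sets Births = 5 and removes its equation (Births <- 6 if Predator >= -2 else 7).
Prey = -2·Rainfall  [with Rainfall=3]  = -6
Predator = Rainfall·Prey  [with Rainfall=3, Prey=-6]  = -18
Deaths = Predator + 2·Births + 5  [with Predator=-18, Births=5]  = -3

-3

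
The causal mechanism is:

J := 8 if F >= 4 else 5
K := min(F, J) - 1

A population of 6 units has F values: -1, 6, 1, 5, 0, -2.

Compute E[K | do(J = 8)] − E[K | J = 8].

-4

do(J=8) breaks J's dependence on F. With J=8 fixed, K across the units is -2, 5, 0, 4, -1, -3, mean 0.5.
E[K|J=8] averages over only the 2 units with J=8 (F = 6, 5): K = 5, 4, mean 4.5.
Difference = 0.5 − 4.5 = -4.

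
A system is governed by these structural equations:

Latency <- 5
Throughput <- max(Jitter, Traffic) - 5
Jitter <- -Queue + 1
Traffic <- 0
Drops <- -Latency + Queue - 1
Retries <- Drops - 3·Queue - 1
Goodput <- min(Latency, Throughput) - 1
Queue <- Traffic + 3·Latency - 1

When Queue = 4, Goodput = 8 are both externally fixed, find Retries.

The joint intervention fixes Queue = 4, Goodput = 8, removing each variable's own equation.
Drops = -Latency + Queue - 1  [with Latency=5, Queue=4]  = -2
Retries = Drops - 3·Queue - 1  [with Drops=-2, Queue=4]  = -15

-15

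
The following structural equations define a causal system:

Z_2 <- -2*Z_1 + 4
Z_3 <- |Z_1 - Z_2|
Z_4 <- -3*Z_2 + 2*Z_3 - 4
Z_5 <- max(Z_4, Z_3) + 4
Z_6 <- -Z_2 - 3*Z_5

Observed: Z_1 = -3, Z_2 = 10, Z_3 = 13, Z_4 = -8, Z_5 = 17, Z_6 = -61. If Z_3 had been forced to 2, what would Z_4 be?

The intervention breaks the incoming arrows to Z_3: Z_3 <- |Z_1 - Z_2| no longer applies, and Z_3 = 2.
Z_2 = -2*Z_1 + 4  [with Z_1=-3]  = 10
Z_4 = -3*Z_2 + 2*Z_3 - 4  [with Z_2=10, Z_3=2]  = -30

-30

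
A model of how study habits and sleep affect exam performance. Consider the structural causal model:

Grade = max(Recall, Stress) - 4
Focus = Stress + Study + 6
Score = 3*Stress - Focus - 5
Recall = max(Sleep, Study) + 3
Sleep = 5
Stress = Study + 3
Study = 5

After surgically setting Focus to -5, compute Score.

Intervening sets Focus = -5 and removes its equation (Focus = Stress + Study + 6).
Stress = Study + 3  [with Study=5]  = 8
Score = 3*Stress - Focus - 5  [with Stress=8, Focus=-5]  = 24

24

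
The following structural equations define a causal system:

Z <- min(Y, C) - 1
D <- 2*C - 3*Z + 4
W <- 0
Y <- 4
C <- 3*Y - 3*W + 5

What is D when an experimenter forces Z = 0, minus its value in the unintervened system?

9

Intervening sets Z = 0 and removes its equation (Z <- min(Y, C) - 1).
C = 3*Y - 3*W + 5  [with Y=4, W=0]  = 17
D = 2*C - 3*Z + 4  [with C=17, Z=0]  = 38
Without intervention: C = 3*Y - 3*W + 5  [with Y=4, W=0]  = 17; Z = min(Y, C) - 1  [with Y=4, C=17]  = 3; D = 2*C - 3*Z + 4  [with C=17, Z=3]  = 29.
Change = 38 − 29 = 9.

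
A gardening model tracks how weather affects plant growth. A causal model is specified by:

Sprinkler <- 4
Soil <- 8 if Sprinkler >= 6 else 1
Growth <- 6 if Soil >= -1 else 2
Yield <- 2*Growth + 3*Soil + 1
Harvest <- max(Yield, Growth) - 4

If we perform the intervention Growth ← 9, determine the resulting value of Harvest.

do(Growth=9) replaces the equation Growth <- 6 if Soil >= -1 else 2 with the constant Growth = 9.
Soil = 8 if Sprinkler >= 6 else 1  [with Sprinkler=4]  = 1
Yield = 2*Growth + 3*Soil + 1  [with Growth=9, Soil=1]  = 22
Harvest = max(Yield, Growth) - 4  [with Yield=22, Growth=9]  = 18

18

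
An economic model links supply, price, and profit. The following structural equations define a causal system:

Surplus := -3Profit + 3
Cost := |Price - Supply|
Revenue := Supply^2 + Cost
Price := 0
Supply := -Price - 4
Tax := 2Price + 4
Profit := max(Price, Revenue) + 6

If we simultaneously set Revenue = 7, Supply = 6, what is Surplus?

-36

Under do(Revenue = 7, Supply = 6), each intervened variable's structural equation is replaced by its fixed value.
Profit = max(Price, Revenue) + 6  [with Price=0, Revenue=7]  = 13
Surplus = -3Profit + 3  [with Profit=13]  = -36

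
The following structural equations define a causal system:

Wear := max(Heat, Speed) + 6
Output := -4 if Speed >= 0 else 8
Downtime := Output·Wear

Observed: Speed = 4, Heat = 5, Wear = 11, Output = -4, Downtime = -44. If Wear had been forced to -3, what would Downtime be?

do(Wear=-3) replaces the equation Wear := max(Heat, Speed) + 6 with the constant Wear = -3.
Output = -4 if Speed >= 0 else 8  [with Speed=4]  = -4
Downtime = Output·Wear  [with Output=-4, Wear=-3]  = 12

12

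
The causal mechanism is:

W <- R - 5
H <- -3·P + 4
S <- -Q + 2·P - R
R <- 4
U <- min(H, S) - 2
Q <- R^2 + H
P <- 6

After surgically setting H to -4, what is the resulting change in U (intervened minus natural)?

The intervention breaks the incoming arrows to H: H <- -3·P + 4 no longer applies, and H = -4.
Q = R^2 + H  [with R=4, H=-4]  = 12
S = -Q + 2·P - R  [with Q=12, P=6, R=4]  = -4
U = min(H, S) - 2  [with H=-4, S=-4]  = -6
Without intervention: H = -3·P + 4  [with P=6]  = -14; Q = R^2 + H  [with R=4, H=-14]  = 2; S = -Q + 2·P - R  [with Q=2, P=6, R=4]  = 6; U = min(H, S) - 2  [with H=-14, S=6]  = -16.
Change = -6 − (-16) = 10.

10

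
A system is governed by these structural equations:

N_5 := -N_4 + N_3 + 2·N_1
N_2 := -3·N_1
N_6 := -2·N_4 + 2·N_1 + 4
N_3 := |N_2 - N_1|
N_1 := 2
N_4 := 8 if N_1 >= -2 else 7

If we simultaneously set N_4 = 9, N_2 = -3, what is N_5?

0

The joint intervention fixes N_4 = 9, N_2 = -3, removing each variable's own equation.
N_3 = |N_2 - N_1|  [with N_2=-3, N_1=2]  = 5
N_5 = -N_4 + N_3 + 2·N_1  [with N_4=9, N_3=5, N_1=2]  = 0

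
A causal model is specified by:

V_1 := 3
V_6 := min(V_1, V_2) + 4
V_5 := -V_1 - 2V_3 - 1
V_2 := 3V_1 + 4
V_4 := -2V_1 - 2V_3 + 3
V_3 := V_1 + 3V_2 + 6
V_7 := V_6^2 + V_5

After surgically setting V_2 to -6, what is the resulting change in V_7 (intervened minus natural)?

Under do(V_2=-6), the mechanism V_2 := 3V_1 + 4 is discarded; V_2 is fixed at -6.
V_3 = V_1 + 3V_2 + 6  [with V_1=3, V_2=-6]  = -9
V_5 = -V_1 - 2V_3 - 1  [with V_1=3, V_3=-9]  = 14
V_6 = min(V_1, V_2) + 4  [with V_1=3, V_2=-6]  = -2
V_7 = V_6^2 + V_5  [with V_6=-2, V_5=14]  = 18
Without intervention: V_2 = 3V_1 + 4  [with V_1=3]  = 13; V_3 = V_1 + 3V_2 + 6  [with V_1=3, V_2=13]  = 48; V_5 = -V_1 - 2V_3 - 1  [with V_1=3, V_3=48]  = -100; V_6 = min(V_1, V_2) + 4  [with V_1=3, V_2=13]  = 7; V_7 = V_6^2 + V_5  [with V_6=7, V_5=-100]  = -51.
Change = 18 − (-51) = 69.

69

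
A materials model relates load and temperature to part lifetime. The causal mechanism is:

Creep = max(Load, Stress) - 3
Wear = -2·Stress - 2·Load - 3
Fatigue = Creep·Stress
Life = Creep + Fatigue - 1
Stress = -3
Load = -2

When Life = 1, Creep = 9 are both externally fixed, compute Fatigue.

Under do(Life = 1, Creep = 9), each intervened variable's structural equation is replaced by its fixed value.
Fatigue = Creep·Stress  [with Creep=9, Stress=-3]  = -27

-27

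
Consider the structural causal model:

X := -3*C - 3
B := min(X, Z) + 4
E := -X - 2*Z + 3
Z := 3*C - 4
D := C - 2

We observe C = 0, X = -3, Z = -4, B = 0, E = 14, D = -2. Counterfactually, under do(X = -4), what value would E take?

15

do(X=-4) replaces the equation X := -3*C - 3 with the constant X = -4.
Z = 3*C - 4  [with C=0]  = -4
E = -X - 2*Z + 3  [with X=-4, Z=-4]  = 15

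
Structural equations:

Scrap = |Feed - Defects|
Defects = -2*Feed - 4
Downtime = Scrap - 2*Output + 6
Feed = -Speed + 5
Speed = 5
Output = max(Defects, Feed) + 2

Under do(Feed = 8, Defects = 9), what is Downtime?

-15

Under do(Feed = 8, Defects = 9), each intervened variable's structural equation is replaced by its fixed value.
Scrap = |Feed - Defects|  [with Feed=8, Defects=9]  = 1
Output = max(Defects, Feed) + 2  [with Defects=9, Feed=8]  = 11
Downtime = Scrap - 2*Output + 6  [with Scrap=1, Output=11]  = -15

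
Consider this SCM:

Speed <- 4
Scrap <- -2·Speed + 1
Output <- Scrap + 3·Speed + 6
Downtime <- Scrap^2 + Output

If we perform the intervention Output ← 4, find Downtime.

53

The intervention breaks the incoming arrows to Output: Output <- Scrap + 3·Speed + 6 no longer applies, and Output = 4.
Scrap = -2·Speed + 1  [with Speed=4]  = -7
Downtime = Scrap^2 + Output  [with Scrap=-7, Output=4]  = 53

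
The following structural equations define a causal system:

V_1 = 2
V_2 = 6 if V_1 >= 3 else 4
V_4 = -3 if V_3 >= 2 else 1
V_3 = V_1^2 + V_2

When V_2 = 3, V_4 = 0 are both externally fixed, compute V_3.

7

The joint intervention fixes V_2 = 3, V_4 = 0, removing each variable's own equation.
V_3 = V_1^2 + V_2  [with V_1=2, V_2=3]  = 7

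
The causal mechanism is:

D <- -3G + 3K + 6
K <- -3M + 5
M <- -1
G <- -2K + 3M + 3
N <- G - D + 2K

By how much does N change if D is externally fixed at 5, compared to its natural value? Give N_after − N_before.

Intervening sets D = 5 and removes its equation (D <- -3G + 3K + 6).
K = -3M + 5  [with M=-1]  = 8
G = -2K + 3M + 3  [with K=8, M=-1]  = -16
N = G - D + 2K  [with G=-16, D=5, K=8]  = -5
Without intervention: K = -3M + 5  [with M=-1]  = 8; G = -2K + 3M + 3  [with K=8, M=-1]  = -16; D = -3G + 3K + 6  [with G=-16, K=8]  = 78; N = G - D + 2K  [with G=-16, D=78, K=8]  = -78.
Change = -5 − (-78) = 73.

73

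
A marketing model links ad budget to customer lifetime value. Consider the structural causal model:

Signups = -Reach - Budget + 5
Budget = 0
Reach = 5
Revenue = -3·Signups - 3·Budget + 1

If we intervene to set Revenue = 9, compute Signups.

Under do(Revenue=9), the mechanism Revenue = -3·Signups - 3·Budget + 1 is discarded; Revenue is fixed at 9.
Since Signups is not a descendant of the intervened variable, it is unaffected.
Signups = -Reach - Budget + 5  [with Reach=5, Budget=0]  = 0

0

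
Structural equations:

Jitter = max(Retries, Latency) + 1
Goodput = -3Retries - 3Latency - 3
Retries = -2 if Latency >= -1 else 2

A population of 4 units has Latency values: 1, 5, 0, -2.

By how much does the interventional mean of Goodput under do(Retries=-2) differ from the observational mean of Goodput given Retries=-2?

3

The intervention sets Retries=-2 in all 4 units regardless of Latency. Recomputing Goodput per unit gives 0, -12, 3, 9; average 0.
E[Goodput|Retries=-2] averages over only the 3 units with Retries=-2 (Latency = 1, 5, 0): Goodput = 0, -12, 3, mean -3.
Difference = 0 − (-3) = 3.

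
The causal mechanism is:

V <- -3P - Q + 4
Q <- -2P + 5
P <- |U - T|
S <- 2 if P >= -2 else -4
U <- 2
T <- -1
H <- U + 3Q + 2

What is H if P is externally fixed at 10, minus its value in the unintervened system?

do(P=10) replaces the equation P <- |U - T| with the constant P = 10.
Q = -2P + 5  [with P=10]  = -15
H = U + 3Q + 2  [with U=2, Q=-15]  = -41
Without intervention: P = |U - T|  [with U=2, T=-1]  = 3; Q = -2P + 5  [with P=3]  = -1; H = U + 3Q + 2  [with U=2, Q=-1]  = 1.
Change = -41 − 1 = -42.

-42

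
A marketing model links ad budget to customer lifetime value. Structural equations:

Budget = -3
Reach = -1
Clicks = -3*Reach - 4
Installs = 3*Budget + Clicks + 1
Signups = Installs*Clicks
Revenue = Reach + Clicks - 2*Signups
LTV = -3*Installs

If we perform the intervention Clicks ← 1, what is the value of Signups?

do(Clicks=1) replaces the equation Clicks = -3*Reach - 4 with the constant Clicks = 1.
Installs = 3*Budget + Clicks + 1  [with Budget=-3, Clicks=1]  = -7
Signups = Installs*Clicks  [with Installs=-7, Clicks=1]  = -7

-7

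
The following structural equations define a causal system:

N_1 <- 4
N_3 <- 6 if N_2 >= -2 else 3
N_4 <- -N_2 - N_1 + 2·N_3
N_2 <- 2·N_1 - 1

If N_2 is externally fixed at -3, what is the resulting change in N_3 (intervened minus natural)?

-3

The intervention breaks the incoming arrows to N_2: N_2 <- 2·N_1 - 1 no longer applies, and N_2 = -3.
N_3 = 6 if N_2 >= -2 else 3  [with N_2=-3]  = 3
Without intervention: N_2 = 2·N_1 - 1  [with N_1=4]  = 7; N_3 = 6 if N_2 >= -2 else 3  [with N_2=7]  = 6.
Change = 3 − 6 = -3.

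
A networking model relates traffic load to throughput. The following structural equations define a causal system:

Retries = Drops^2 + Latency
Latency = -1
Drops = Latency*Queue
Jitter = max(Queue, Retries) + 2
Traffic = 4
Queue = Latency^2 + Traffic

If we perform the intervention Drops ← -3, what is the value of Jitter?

10

Under do(Drops=-3), the mechanism Drops = Latency*Queue is discarded; Drops is fixed at -3.
Queue = Latency^2 + Traffic  [with Latency=-1, Traffic=4]  = 5
Retries = Drops^2 + Latency  [with Drops=-3, Latency=-1]  = 8
Jitter = max(Queue, Retries) + 2  [with Queue=5, Retries=8]  = 10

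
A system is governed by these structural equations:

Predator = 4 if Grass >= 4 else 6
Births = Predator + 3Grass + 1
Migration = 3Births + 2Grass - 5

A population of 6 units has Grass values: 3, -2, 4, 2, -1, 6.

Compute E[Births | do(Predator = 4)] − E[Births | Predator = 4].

-9

do(Predator=4) breaks Predator's dependence on Grass. With Predator=4 fixed, Births across the units is 14, -1, 17, 11, 2, 23, mean 11.
E[Births|Predator=4] averages over only the 2 units with Predator=4 (Grass = 4, 6): Births = 17, 23, mean 20.
Difference = 11 − 20 = -9.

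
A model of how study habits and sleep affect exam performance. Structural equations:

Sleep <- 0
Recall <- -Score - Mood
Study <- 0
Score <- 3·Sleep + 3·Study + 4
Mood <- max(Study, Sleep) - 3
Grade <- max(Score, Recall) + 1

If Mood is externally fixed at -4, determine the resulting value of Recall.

Intervening sets Mood = -4 and removes its equation (Mood <- max(Study, Sleep) - 3).
Score = 3·Sleep + 3·Study + 4  [with Sleep=0, Study=0]  = 4
Recall = -Score - Mood  [with Score=4, Mood=-4]  = 0

0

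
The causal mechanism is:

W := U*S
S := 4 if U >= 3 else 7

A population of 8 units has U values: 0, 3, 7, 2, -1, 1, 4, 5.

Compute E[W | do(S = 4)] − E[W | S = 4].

do(S=4) breaks S's dependence on U. With S=4 fixed, W across the units is 0, 12, 28, 8, -4, 4, 16, 20, mean 10.5.
Observing S=4 restricts to units where S's equation naturally yields 4: U ∈ {3, 7, 4, 5}. In that subpopulation W = 12, 28, 16, 20, mean 19.
Difference = 10.5 − 19 = -8.5.

-8.5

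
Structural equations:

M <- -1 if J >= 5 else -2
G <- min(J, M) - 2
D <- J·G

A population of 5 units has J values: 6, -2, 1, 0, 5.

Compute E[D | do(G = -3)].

-6

Every unit gets G=-3 under the intervention. D values become -18, 6, -3, 0, -15; E[D|do(G=-3)] = -6.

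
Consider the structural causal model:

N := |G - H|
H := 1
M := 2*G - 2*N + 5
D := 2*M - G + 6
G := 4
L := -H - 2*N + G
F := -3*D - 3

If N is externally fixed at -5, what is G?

4

Under do(N=-5), the mechanism N := |G - H| is discarded; N is fixed at -5.
Since G is not a descendant of the intervened variable, it is unaffected.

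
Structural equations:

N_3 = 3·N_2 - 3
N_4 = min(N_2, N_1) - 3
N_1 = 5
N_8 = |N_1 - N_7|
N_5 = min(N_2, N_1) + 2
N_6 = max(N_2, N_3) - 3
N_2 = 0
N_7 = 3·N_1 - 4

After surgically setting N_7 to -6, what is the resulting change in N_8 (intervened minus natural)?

do(N_7=-6) replaces the equation N_7 = 3·N_1 - 4 with the constant N_7 = -6.
N_8 = |N_1 - N_7|  [with N_1=5, N_7=-6]  = 11
Without intervention: N_7 = 3·N_1 - 4  [with N_1=5]  = 11; N_8 = |N_1 - N_7|  [with N_1=5, N_7=11]  = 6.
Change = 11 − 6 = 5.

5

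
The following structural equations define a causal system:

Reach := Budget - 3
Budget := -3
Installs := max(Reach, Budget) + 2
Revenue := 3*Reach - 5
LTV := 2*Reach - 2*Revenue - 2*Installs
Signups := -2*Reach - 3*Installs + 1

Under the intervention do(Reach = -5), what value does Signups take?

Under do(Reach=-5), the mechanism Reach := Budget - 3 is discarded; Reach is fixed at -5.
Installs = max(Reach, Budget) + 2  [with Reach=-5, Budget=-3]  = -1
Signups = -2*Reach - 3*Installs + 1  [with Reach=-5, Installs=-1]  = 14

14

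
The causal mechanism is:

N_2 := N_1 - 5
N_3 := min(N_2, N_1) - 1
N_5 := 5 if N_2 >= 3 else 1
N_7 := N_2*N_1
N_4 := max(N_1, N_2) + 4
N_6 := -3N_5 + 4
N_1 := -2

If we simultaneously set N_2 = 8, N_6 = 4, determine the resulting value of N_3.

The joint intervention fixes N_2 = 8, N_6 = 4, removing each variable's own equation.
N_3 = min(N_2, N_1) - 1  [with N_2=8, N_1=-2]  = -3

-3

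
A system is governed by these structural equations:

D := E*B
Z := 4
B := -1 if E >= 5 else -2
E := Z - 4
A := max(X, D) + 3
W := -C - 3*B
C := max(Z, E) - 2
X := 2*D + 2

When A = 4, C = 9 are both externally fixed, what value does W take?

-3

Under do(A = 4, C = 9), each intervened variable's structural equation is replaced by its fixed value.
E = Z - 4  [with Z=4]  = 0
B = -1 if E >= 5 else -2  [with E=0]  = -2
W = -C - 3*B  [with C=9, B=-2]  = -3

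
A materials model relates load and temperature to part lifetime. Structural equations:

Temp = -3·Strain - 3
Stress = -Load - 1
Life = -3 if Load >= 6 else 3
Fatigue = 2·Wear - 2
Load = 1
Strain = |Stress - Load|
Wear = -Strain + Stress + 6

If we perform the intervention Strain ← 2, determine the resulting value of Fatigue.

2

The intervention breaks the incoming arrows to Strain: Strain = |Stress - Load| no longer applies, and Strain = 2.
Stress = -Load - 1  [with Load=1]  = -2
Wear = -Strain + Stress + 6  [with Strain=2, Stress=-2]  = 2
Fatigue = 2·Wear - 2  [with Wear=2]  = 2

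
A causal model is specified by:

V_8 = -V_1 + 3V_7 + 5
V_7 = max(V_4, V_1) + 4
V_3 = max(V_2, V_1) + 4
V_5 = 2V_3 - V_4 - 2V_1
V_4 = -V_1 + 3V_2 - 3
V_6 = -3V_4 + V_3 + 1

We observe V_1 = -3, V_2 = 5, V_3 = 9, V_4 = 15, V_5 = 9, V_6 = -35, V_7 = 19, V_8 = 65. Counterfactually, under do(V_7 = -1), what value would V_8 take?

do(V_7=-1) replaces the equation V_7 = max(V_4, V_1) + 4 with the constant V_7 = -1.
V_8 = -V_1 + 3V_7 + 5  [with V_1=-3, V_7=-1]  = 5

5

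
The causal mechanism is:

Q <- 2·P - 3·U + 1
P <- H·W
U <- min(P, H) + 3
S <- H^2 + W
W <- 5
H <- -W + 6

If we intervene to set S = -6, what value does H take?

Under do(S=-6), the mechanism S <- H^2 + W is discarded; S is fixed at -6.
Since H is not a descendant of the intervened variable, it is unaffected.
H = -W + 6  [with W=5]  = 1

1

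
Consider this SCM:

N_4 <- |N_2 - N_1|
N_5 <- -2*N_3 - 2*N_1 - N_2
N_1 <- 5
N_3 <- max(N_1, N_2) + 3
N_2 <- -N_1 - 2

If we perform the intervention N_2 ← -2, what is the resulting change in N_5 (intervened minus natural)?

do(N_2=-2) replaces the equation N_2 <- -N_1 - 2 with the constant N_2 = -2.
N_3 = max(N_1, N_2) + 3  [with N_1=5, N_2=-2]  = 8
N_5 = -2*N_3 - 2*N_1 - N_2  [with N_3=8, N_1=5, N_2=-2]  = -24
Without intervention: N_2 = -N_1 - 2  [with N_1=5]  = -7; N_3 = max(N_1, N_2) + 3  [with N_1=5, N_2=-7]  = 8; N_5 = -2*N_3 - 2*N_1 - N_2  [with N_3=8, N_1=5, N_2=-7]  = -19.
Change = -24 − (-19) = -5.

-5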